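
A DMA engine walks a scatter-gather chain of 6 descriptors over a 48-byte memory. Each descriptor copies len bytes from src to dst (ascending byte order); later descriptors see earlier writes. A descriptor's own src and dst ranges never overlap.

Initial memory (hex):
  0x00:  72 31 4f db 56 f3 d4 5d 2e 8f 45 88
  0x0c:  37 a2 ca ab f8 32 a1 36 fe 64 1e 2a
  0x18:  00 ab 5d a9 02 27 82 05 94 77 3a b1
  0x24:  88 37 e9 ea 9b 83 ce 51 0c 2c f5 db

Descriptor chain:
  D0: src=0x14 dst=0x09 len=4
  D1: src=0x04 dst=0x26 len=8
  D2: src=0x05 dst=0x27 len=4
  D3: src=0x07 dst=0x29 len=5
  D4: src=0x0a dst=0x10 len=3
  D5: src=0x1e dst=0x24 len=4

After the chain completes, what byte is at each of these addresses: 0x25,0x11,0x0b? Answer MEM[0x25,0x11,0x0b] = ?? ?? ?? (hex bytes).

#0 dst[0x09+4] := {0xfe,0x64,0x1e,0x2a}
#1 dst[0x26+8] := {0x56,0xf3,0xd4,0x5d,0x2e,0xfe,0x64,0x1e}
#2 dst[0x27+4] := {0xf3,0xd4,0x5d,0x2e}
#3 dst[0x29+5] := {0x5d,0x2e,0xfe,0x64,0x1e}
#4 dst[0x10+3] := {0x64,0x1e,0x2a}
#5 dst[0x24+4] := {0x82,0x05,0x94,0x77}
query mem[0x25]=0x05, mem[0x11]=0x1e, mem[0x0b]=0x1e

MEM[0x25,0x11,0x0b] = 05 1e 1e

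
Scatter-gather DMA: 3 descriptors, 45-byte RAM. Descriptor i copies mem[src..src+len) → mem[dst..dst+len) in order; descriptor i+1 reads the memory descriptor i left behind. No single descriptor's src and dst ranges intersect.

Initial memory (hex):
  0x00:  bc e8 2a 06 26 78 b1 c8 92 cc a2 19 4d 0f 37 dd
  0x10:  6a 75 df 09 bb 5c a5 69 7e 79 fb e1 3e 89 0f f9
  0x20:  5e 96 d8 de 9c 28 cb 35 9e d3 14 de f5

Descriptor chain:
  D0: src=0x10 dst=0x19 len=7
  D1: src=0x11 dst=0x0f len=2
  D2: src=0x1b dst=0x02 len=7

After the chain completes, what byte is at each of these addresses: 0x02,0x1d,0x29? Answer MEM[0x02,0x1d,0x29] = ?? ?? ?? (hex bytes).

MEM[0x02,0x1d,0x29] = df bb d3

  after D0: wrote 7B at 0x19 = 6a75df09bb5ca5
  after D1: wrote 2B at 0x0f = 75df
  after D2: wrote 7B at 0x02 = df09bb5ca55e96
query mem[0x02]=0xdf, mem[0x1d]=0xbb, mem[0x29]=0xd3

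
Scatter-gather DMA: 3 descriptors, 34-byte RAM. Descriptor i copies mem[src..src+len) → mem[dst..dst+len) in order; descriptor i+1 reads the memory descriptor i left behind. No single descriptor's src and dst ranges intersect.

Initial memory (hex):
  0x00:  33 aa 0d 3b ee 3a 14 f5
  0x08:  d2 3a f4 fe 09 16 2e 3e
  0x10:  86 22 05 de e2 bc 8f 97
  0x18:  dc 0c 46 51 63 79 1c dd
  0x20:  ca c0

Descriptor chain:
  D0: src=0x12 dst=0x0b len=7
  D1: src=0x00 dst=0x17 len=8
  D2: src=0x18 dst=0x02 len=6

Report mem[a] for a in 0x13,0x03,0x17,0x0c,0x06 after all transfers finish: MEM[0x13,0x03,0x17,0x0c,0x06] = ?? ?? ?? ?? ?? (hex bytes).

  after D0: wrote 7B at 0x0b = 05dee2bc8f97dc
  after D1: wrote 8B at 0x17 = 33aa0d3bee3a14f5
  after D2: wrote 6B at 0x02 = aa0d3bee3a14
query mem[0x13]=0xde, mem[0x03]=0x0d, mem[0x17]=0x33, mem[0x0c]=0xde, mem[0x06]=0x3a

MEM[0x13,0x03,0x17,0x0c,0x06] = de 0d 33 de 3a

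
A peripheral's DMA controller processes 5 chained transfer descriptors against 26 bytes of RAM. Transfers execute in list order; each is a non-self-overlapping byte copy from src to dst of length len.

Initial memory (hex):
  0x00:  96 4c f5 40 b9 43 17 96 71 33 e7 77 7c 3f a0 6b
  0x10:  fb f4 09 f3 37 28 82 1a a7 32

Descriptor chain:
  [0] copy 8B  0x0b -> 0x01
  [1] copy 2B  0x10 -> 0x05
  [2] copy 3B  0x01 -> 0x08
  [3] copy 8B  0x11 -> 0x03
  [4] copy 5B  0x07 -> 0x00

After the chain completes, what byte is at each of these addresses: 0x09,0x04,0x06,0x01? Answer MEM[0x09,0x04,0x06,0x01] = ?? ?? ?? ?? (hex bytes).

MEM[0x09,0x04,0x06,0x01] = 1a 77 37 82

[0] 0x0b->0x01 len=8 : 77 7c 3f a0 6b fb f4 09
[1] 0x10->0x05 len=2 : fb f4
[2] 0x01->0x08 len=3 : 77 7c 3f
[3] 0x11->0x03 len=8 : f4 09 f3 37 28 82 1a a7
[4] 0x07->0x00 len=5 : 28 82 1a a7 77
query mem[0x09]=0x1a, mem[0x04]=0x77, mem[0x06]=0x37, mem[0x01]=0x82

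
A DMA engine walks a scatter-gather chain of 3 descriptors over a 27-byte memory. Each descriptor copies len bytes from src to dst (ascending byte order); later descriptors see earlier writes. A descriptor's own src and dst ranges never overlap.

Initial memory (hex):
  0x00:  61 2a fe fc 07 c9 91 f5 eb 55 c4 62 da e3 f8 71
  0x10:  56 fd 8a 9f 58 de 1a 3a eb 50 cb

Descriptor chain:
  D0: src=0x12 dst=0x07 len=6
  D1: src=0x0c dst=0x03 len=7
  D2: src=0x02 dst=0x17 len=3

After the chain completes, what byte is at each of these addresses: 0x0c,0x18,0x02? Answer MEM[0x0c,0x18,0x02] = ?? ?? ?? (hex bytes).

[0] 0x12->0x07 len=6 : 8a 9f 58 de 1a 3a
[1] 0x0c->0x03 len=7 : 3a e3 f8 71 56 fd 8a
[2] 0x02->0x17 len=3 : fe 3a e3
query mem[0x0c]=0x3a, mem[0x18]=0x3a, mem[0x02]=0xfe

MEM[0x0c,0x18,0x02] = 3a 3a fe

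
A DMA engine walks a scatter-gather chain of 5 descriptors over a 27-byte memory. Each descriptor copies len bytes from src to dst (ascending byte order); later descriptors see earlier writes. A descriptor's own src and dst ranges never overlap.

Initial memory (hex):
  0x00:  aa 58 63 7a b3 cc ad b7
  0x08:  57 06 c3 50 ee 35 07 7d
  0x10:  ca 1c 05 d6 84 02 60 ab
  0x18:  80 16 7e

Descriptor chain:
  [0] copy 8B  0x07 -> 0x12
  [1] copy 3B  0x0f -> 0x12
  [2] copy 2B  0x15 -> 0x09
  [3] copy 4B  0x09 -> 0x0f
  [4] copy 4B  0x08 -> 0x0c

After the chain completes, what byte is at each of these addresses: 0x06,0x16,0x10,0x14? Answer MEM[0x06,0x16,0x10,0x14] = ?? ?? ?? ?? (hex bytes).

MEM[0x06,0x16,0x10,0x14] = ad 50 50 1c

#0 dst[0x12+8] := {0xb7,0x57,0x06,0xc3,0x50,0xee,0x35,0x07}
#1 dst[0x12+3] := {0x7d,0xca,0x1c}
#2 dst[0x09+2] := {0xc3,0x50}
#3 dst[0x0f+4] := {0xc3,0x50,0x50,0xee}
#4 dst[0x0c+4] := {0x57,0xc3,0x50,0x50}
query mem[0x06]=0xad, mem[0x16]=0x50, mem[0x10]=0x50, mem[0x14]=0x1c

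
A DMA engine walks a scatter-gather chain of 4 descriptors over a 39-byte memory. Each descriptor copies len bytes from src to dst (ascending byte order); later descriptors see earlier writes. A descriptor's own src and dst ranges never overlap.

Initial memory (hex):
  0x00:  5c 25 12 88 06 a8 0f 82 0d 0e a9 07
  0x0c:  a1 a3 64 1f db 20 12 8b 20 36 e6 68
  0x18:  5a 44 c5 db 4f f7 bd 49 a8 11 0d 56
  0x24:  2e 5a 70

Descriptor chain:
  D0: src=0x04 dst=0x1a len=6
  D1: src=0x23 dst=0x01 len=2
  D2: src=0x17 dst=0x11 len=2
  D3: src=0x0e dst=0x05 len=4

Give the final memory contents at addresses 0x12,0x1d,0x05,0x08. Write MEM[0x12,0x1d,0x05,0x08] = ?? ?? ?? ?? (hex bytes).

D0: mem[0x1a..0x1f] <- [06 a8 0f 82 0d 0e]
D1: mem[0x01..0x02] <- [56 2e]
D2: mem[0x11..0x12] <- [68 5a]
D3: mem[0x05..0x08] <- [64 1f db 68]
query mem[0x12]=0x5a, mem[0x1d]=0x82, mem[0x05]=0x64, mem[0x08]=0x68

MEM[0x12,0x1d,0x05,0x08] = 5a 82 64 68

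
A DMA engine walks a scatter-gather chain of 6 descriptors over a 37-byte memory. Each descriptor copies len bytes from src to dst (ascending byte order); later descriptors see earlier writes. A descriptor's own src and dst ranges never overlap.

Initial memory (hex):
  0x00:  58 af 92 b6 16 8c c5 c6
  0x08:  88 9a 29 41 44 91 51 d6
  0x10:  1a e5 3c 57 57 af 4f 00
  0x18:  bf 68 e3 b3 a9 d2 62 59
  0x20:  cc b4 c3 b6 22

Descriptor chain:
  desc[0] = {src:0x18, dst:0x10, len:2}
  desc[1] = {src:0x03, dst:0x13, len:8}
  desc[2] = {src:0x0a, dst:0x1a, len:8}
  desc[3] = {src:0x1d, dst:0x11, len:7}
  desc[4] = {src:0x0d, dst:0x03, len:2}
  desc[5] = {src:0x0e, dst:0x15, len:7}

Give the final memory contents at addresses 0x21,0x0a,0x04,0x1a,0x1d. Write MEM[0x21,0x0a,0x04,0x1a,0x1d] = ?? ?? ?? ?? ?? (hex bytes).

D0: mem[0x10..0x11] <- [bf 68]
D1: mem[0x13..0x1a] <- [b6 16 8c c5 c6 88 9a 29]
D2: mem[0x1a..0x21] <- [29 41 44 91 51 d6 bf 68]
D3: mem[0x11..0x17] <- [91 51 d6 bf 68 c3 b6]
D4: mem[0x03..0x04] <- [91 51]
D5: mem[0x15..0x1b] <- [51 d6 bf 91 51 d6 bf]
query mem[0x21]=0x68, mem[0x0a]=0x29, mem[0x04]=0x51, mem[0x1a]=0xd6, mem[0x1d]=0x91

MEM[0x21,0x0a,0x04,0x1a,0x1d] = 68 29 51 d6 91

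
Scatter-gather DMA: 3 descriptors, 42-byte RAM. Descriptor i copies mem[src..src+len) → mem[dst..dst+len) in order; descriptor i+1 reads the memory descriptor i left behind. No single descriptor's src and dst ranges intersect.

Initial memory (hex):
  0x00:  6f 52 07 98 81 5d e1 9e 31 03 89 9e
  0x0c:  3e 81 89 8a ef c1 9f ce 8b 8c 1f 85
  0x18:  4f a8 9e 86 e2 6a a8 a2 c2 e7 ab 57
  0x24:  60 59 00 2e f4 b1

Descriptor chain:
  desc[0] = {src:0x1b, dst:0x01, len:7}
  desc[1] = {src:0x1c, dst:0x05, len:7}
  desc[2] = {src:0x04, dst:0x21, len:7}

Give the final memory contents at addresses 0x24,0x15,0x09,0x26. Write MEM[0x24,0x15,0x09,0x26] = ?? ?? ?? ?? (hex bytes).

MEM[0x24,0x15,0x09,0x26] = a8 8c c2 c2

  after D0: wrote 7B at 0x01 = 86e26aa8a2c2e7
  after D1: wrote 7B at 0x05 = e26aa8a2c2e7ab
  after D2: wrote 7B at 0x21 = a8e26aa8a2c2e7
query mem[0x24]=0xa8, mem[0x15]=0x8c, mem[0x09]=0xc2, mem[0x26]=0xc2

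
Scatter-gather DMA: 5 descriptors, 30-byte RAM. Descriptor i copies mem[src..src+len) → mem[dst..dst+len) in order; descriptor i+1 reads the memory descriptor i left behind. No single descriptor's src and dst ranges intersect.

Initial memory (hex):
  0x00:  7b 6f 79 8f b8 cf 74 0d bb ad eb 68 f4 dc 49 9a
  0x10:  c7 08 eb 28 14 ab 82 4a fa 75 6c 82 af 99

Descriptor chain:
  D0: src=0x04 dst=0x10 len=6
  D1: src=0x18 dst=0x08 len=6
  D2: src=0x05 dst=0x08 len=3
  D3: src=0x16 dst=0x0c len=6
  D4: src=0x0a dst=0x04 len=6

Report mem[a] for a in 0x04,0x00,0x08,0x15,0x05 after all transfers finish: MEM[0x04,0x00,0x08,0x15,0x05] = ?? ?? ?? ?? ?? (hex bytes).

#0 dst[0x10+6] := {0xb8,0xcf,0x74,0x0d,0xbb,0xad}
#1 dst[0x08+6] := {0xfa,0x75,0x6c,0x82,0xaf,0x99}
#2 dst[0x08+3] := {0xcf,0x74,0x0d}
#3 dst[0x0c+6] := {0x82,0x4a,0xfa,0x75,0x6c,0x82}
#4 dst[0x04+6] := {0x0d,0x82,0x82,0x4a,0xfa,0x75}
query mem[0x04]=0x0d, mem[0x00]=0x7b, mem[0x08]=0xfa, mem[0x15]=0xad, mem[0x05]=0x82

MEM[0x04,0x00,0x08,0x15,0x05] = 0d 7b fa ad 82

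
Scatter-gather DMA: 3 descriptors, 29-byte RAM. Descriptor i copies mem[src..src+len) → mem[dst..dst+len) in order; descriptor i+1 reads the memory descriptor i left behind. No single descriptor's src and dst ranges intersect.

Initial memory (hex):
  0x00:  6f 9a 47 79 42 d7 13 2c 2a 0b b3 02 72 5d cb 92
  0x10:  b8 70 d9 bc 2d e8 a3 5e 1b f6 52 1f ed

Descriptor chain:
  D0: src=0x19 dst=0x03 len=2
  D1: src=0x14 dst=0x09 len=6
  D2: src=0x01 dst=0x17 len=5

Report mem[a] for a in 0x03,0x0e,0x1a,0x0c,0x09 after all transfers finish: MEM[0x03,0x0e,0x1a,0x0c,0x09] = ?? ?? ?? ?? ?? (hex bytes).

MEM[0x03,0x0e,0x1a,0x0c,0x09] = f6 f6 52 5e 2d

[0] 0x19->0x03 len=2 : f6 52
[1] 0x14->0x09 len=6 : 2d e8 a3 5e 1b f6
[2] 0x01->0x17 len=5 : 9a 47 f6 52 d7
query mem[0x03]=0xf6, mem[0x0e]=0xf6, mem[0x1a]=0x52, mem[0x0c]=0x5e, mem[0x09]=0x2d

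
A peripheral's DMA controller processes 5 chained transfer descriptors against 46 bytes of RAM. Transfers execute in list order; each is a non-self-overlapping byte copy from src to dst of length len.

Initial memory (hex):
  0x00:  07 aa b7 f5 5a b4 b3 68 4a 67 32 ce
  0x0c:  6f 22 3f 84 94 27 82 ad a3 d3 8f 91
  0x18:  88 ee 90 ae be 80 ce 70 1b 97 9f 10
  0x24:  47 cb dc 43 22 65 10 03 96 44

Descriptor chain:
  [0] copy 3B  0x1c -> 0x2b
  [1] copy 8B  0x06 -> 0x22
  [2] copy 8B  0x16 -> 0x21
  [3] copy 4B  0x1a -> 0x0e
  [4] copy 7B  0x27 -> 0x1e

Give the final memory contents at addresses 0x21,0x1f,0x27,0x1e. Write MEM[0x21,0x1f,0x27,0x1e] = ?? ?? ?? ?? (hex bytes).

#0 dst[0x2b+3] := {0xbe,0x80,0xce}
#1 dst[0x22+8] := {0xb3,0x68,0x4a,0x67,0x32,0xce,0x6f,0x22}
#2 dst[0x21+8] := {0x8f,0x91,0x88,0xee,0x90,0xae,0xbe,0x80}
#3 dst[0x0e+4] := {0x90,0xae,0xbe,0x80}
#4 dst[0x1e+7] := {0xbe,0x80,0x22,0x10,0xbe,0x80,0xce}
query mem[0x21]=0x10, mem[0x1f]=0x80, mem[0x27]=0xbe, mem[0x1e]=0xbe

MEM[0x21,0x1f,0x27,0x1e] = 10 80 be be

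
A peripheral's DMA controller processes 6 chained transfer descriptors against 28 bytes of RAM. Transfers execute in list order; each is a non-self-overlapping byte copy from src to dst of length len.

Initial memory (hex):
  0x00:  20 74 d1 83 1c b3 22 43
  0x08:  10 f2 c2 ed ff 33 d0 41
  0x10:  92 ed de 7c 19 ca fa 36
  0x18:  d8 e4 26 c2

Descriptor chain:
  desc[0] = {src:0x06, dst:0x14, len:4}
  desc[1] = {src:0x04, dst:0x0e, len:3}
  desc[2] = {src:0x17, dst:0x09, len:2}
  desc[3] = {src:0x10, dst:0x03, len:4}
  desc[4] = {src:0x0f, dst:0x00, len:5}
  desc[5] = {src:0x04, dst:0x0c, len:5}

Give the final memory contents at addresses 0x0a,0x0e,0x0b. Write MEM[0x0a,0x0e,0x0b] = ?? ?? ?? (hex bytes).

#0 dst[0x14+4] := {0x22,0x43,0x10,0xf2}
#1 dst[0x0e+3] := {0x1c,0xb3,0x22}
#2 dst[0x09+2] := {0xf2,0xd8}
#3 dst[0x03+4] := {0x22,0xed,0xde,0x7c}
#4 dst[0x00+5] := {0xb3,0x22,0xed,0xde,0x7c}
#5 dst[0x0c+5] := {0x7c,0xde,0x7c,0x43,0x10}
query mem[0x0a]=0xd8, mem[0x0e]=0x7c, mem[0x0b]=0xed

MEM[0x0a,0x0e,0x0b] = d8 7c ed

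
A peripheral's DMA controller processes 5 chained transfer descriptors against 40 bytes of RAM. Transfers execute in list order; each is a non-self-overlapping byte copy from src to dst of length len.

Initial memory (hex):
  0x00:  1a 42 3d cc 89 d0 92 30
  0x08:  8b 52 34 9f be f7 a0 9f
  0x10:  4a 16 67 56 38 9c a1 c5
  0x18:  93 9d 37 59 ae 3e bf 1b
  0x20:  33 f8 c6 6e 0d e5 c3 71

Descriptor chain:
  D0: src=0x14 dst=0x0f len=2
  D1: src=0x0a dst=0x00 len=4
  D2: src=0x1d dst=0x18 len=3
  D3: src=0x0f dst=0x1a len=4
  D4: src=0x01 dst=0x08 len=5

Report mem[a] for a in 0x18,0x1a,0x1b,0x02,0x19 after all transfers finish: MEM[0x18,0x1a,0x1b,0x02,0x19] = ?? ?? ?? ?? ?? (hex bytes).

MEM[0x18,0x1a,0x1b,0x02,0x19] = 3e 38 9c be bf

D0: mem[0x0f..0x10] <- [38 9c]
D1: mem[0x00..0x03] <- [34 9f be f7]
D2: mem[0x18..0x1a] <- [3e bf 1b]
D3: mem[0x1a..0x1d] <- [38 9c 16 67]
D4: mem[0x08..0x0c] <- [9f be f7 89 d0]
query mem[0x18]=0x3e, mem[0x1a]=0x38, mem[0x1b]=0x9c, mem[0x02]=0xbe, mem[0x19]=0xbf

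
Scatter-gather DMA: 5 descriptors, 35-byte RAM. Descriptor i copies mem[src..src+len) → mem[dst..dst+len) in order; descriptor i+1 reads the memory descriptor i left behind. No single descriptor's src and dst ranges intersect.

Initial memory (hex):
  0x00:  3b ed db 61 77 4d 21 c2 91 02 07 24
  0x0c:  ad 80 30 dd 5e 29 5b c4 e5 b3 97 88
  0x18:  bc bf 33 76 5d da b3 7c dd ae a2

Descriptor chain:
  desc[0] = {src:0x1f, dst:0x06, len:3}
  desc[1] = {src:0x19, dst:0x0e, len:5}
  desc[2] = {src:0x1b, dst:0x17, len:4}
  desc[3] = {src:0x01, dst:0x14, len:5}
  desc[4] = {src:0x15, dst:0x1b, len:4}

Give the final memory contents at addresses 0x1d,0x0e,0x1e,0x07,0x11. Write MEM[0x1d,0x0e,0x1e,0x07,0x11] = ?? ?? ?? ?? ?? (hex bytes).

  after D0: wrote 3B at 0x06 = 7cddae
  after D1: wrote 5B at 0x0e = bf33765dda
  after D2: wrote 4B at 0x17 = 765ddab3
  after D3: wrote 5B at 0x14 = eddb61774d
  after D4: wrote 4B at 0x1b = db61774d
query mem[0x1d]=0x77, mem[0x0e]=0xbf, mem[0x1e]=0x4d, mem[0x07]=0xdd, mem[0x11]=0x5d

MEM[0x1d,0x0e,0x1e,0x07,0x11] = 77 bf 4d dd 5d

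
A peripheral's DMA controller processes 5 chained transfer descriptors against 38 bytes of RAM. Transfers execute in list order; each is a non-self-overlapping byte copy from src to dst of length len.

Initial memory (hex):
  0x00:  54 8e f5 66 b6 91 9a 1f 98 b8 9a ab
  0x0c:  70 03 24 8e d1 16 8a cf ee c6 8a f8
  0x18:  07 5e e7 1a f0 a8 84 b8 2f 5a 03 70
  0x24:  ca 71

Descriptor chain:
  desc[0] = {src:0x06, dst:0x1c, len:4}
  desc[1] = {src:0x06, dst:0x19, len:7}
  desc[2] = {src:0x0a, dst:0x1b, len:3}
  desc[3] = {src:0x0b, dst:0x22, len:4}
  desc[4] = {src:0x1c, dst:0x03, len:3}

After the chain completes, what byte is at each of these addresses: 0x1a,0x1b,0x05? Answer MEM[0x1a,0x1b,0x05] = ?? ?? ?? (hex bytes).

MEM[0x1a,0x1b,0x05] = 1f 9a ab

#0 dst[0x1c+4] := {0x9a,0x1f,0x98,0xb8}
#1 dst[0x19+7] := {0x9a,0x1f,0x98,0xb8,0x9a,0xab,0x70}
#2 dst[0x1b+3] := {0x9a,0xab,0x70}
#3 dst[0x22+4] := {0xab,0x70,0x03,0x24}
#4 dst[0x03+3] := {0xab,0x70,0xab}
query mem[0x1a]=0x1f, mem[0x1b]=0x9a, mem[0x05]=0xab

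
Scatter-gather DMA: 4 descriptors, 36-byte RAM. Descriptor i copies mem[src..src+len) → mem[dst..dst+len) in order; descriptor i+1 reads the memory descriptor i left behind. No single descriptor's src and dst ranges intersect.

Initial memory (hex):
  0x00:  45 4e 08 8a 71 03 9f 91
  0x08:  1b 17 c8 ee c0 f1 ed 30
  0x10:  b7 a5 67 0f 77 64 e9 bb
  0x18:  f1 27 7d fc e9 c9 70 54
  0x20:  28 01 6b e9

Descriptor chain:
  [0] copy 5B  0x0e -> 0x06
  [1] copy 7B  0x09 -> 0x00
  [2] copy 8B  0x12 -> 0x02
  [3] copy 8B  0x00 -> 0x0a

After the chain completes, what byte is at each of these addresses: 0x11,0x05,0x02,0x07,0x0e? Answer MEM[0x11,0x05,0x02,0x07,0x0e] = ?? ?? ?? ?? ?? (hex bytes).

D0: mem[0x06..0x0a] <- [ed 30 b7 a5 67]
D1: mem[0x00..0x06] <- [a5 67 ee c0 f1 ed 30]
D2: mem[0x02..0x09] <- [67 0f 77 64 e9 bb f1 27]
D3: mem[0x0a..0x11] <- [a5 67 67 0f 77 64 e9 bb]
query mem[0x11]=0xbb, mem[0x05]=0x64, mem[0x02]=0x67, mem[0x07]=0xbb, mem[0x0e]=0x77

MEM[0x11,0x05,0x02,0x07,0x0e] = bb 64 67 bb 77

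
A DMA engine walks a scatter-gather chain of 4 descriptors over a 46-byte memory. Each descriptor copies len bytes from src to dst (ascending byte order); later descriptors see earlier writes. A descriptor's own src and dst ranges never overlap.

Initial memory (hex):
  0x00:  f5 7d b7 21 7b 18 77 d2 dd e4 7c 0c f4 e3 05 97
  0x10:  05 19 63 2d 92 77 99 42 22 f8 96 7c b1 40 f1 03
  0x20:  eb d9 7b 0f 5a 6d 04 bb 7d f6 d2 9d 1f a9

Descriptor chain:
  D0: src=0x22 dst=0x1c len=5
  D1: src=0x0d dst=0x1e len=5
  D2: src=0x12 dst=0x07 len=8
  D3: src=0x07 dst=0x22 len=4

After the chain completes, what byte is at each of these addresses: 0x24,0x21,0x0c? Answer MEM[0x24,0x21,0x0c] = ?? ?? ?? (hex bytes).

  after D0: wrote 5B at 0x1c = 7b0f5a6d04
  after D1: wrote 5B at 0x1e = e305970519
  after D2: wrote 8B at 0x07 = 632d9277994222f8
  after D3: wrote 4B at 0x22 = 632d9277
query mem[0x24]=0x92, mem[0x21]=0x05, mem[0x0c]=0x42

MEM[0x24,0x21,0x0c] = 92 05 42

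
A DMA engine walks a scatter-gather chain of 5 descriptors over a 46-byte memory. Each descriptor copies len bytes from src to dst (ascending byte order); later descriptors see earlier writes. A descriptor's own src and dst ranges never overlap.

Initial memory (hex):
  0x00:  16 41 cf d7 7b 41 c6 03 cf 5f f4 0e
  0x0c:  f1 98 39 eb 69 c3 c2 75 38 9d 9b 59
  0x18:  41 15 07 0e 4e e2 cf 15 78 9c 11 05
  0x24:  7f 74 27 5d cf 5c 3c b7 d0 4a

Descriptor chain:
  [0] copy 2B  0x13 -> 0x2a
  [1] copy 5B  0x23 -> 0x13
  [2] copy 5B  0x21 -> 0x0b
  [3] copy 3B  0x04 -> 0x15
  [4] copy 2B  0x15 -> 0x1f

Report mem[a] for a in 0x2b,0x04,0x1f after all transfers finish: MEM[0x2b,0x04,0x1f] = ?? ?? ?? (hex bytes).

D0: mem[0x2a..0x2b] <- [75 38]
D1: mem[0x13..0x17] <- [05 7f 74 27 5d]
D2: mem[0x0b..0x0f] <- [9c 11 05 7f 74]
D3: mem[0x15..0x17] <- [7b 41 c6]
D4: mem[0x1f..0x20] <- [7b 41]
query mem[0x2b]=0x38, mem[0x04]=0x7b, mem[0x1f]=0x7b

MEM[0x2b,0x04,0x1f] = 38 7b 7b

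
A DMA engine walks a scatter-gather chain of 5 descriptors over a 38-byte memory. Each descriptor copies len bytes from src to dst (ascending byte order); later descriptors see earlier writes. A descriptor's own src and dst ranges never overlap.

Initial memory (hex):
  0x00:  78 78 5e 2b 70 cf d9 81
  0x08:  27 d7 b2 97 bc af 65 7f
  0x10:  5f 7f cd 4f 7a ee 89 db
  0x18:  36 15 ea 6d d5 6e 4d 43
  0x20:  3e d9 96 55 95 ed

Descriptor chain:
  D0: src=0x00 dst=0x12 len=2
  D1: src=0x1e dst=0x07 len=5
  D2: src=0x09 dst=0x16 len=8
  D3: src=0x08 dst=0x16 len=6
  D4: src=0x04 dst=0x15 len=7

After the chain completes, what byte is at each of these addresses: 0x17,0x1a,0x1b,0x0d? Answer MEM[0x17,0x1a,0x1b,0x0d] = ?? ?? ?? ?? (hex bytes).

MEM[0x17,0x1a,0x1b,0x0d] = d9 3e d9 af

  after D0: wrote 2B at 0x12 = 7878
  after D1: wrote 5B at 0x07 = 4d433ed996
  after D2: wrote 8B at 0x16 = 3ed996bcaf657f5f
  after D3: wrote 6B at 0x16 = 433ed996bcaf
  after D4: wrote 7B at 0x15 = 70cfd94d433ed9
query mem[0x17]=0xd9, mem[0x1a]=0x3e, mem[0x1b]=0xd9, mem[0x0d]=0xaf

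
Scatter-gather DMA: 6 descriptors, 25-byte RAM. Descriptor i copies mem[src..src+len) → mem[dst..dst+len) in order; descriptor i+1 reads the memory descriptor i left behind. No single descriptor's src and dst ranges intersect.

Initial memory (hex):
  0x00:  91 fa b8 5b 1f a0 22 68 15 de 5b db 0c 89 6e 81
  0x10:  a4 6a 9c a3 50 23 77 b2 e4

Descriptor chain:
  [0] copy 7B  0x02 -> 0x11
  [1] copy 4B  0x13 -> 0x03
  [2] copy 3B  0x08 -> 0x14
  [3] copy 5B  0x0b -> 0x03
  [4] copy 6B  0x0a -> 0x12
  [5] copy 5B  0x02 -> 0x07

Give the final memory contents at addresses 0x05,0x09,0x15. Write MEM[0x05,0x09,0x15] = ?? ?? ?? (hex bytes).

MEM[0x05,0x09,0x15] = 89 0c 89

D0: mem[0x11..0x17] <- [b8 5b 1f a0 22 68 15]
D1: mem[0x03..0x06] <- [1f a0 22 68]
D2: mem[0x14..0x16] <- [15 de 5b]
D3: mem[0x03..0x07] <- [db 0c 89 6e 81]
D4: mem[0x12..0x17] <- [5b db 0c 89 6e 81]
D5: mem[0x07..0x0b] <- [b8 db 0c 89 6e]
query mem[0x05]=0x89, mem[0x09]=0x0c, mem[0x15]=0x89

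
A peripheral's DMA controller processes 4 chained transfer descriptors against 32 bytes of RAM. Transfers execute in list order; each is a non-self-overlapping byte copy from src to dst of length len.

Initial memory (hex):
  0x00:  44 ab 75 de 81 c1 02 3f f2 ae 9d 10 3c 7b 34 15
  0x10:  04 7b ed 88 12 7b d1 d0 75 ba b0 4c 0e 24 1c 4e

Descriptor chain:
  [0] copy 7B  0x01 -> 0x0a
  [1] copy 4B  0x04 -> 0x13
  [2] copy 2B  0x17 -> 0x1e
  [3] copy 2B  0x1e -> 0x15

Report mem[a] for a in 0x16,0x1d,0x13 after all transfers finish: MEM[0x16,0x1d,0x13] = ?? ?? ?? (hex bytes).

  after D0: wrote 7B at 0x0a = ab75de81c1023f
  after D1: wrote 4B at 0x13 = 81c1023f
  after D2: wrote 2B at 0x1e = d075
  after D3: wrote 2B at 0x15 = d075
query mem[0x16]=0x75, mem[0x1d]=0x24, mem[0x13]=0x81

MEM[0x16,0x1d,0x13] = 75 24 81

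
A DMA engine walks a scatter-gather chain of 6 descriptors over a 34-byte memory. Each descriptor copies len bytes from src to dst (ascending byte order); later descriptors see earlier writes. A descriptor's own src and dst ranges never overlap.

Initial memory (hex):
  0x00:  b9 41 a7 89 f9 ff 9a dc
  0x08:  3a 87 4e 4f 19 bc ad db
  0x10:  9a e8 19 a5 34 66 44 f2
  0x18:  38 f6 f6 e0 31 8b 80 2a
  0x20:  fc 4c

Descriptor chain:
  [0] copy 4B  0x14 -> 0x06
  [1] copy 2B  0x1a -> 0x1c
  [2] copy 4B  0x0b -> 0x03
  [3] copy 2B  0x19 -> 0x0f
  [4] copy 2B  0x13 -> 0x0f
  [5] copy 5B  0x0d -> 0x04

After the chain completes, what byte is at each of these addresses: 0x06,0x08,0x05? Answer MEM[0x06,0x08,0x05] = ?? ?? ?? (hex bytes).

[0] 0x14->0x06 len=4 : 34 66 44 f2
[1] 0x1a->0x1c len=2 : f6 e0
[2] 0x0b->0x03 len=4 : 4f 19 bc ad
[3] 0x19->0x0f len=2 : f6 f6
[4] 0x13->0x0f len=2 : a5 34
[5] 0x0d->0x04 len=5 : bc ad a5 34 e8
query mem[0x06]=0xa5, mem[0x08]=0xe8, mem[0x05]=0xad

MEM[0x06,0x08,0x05] = a5 e8 ad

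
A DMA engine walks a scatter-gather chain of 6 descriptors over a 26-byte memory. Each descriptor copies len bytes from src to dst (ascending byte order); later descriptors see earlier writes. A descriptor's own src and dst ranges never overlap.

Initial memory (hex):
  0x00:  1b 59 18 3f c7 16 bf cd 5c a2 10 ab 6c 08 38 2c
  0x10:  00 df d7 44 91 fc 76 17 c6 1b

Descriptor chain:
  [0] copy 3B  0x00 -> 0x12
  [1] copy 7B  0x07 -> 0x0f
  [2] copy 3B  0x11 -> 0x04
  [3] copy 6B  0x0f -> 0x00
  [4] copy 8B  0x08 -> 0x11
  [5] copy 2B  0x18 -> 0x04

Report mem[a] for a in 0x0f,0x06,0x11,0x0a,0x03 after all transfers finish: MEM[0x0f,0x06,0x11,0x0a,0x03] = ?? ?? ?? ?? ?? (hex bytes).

MEM[0x0f,0x06,0x11,0x0a,0x03] = cd ab 5c 10 10

D0: mem[0x12..0x14] <- [1b 59 18]
D1: mem[0x0f..0x15] <- [cd 5c a2 10 ab 6c 08]
D2: mem[0x04..0x06] <- [a2 10 ab]
D3: mem[0x00..0x05] <- [cd 5c a2 10 ab 6c]
D4: mem[0x11..0x18] <- [5c a2 10 ab 6c 08 38 cd]
D5: mem[0x04..0x05] <- [cd 1b]
query mem[0x0f]=0xcd, mem[0x06]=0xab, mem[0x11]=0x5c, mem[0x0a]=0x10, mem[0x03]=0x10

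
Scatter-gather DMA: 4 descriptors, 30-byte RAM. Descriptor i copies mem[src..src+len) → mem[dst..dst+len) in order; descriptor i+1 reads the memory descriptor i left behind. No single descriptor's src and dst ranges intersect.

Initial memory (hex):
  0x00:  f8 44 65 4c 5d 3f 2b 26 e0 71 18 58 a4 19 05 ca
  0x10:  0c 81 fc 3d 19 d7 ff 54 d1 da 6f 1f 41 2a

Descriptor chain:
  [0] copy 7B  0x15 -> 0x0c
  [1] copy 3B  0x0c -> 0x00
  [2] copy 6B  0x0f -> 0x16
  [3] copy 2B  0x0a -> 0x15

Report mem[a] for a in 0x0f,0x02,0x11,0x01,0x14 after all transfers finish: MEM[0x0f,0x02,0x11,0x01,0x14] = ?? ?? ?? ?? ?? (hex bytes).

MEM[0x0f,0x02,0x11,0x01,0x14] = d1 54 6f ff 19

#0 dst[0x0c+7] := {0xd7,0xff,0x54,0xd1,0xda,0x6f,0x1f}
#1 dst[0x00+3] := {0xd7,0xff,0x54}
#2 dst[0x16+6] := {0xd1,0xda,0x6f,0x1f,0x3d,0x19}
#3 dst[0x15+2] := {0x18,0x58}
query mem[0x0f]=0xd1, mem[0x02]=0x54, mem[0x11]=0x6f, mem[0x01]=0xff, mem[0x14]=0x19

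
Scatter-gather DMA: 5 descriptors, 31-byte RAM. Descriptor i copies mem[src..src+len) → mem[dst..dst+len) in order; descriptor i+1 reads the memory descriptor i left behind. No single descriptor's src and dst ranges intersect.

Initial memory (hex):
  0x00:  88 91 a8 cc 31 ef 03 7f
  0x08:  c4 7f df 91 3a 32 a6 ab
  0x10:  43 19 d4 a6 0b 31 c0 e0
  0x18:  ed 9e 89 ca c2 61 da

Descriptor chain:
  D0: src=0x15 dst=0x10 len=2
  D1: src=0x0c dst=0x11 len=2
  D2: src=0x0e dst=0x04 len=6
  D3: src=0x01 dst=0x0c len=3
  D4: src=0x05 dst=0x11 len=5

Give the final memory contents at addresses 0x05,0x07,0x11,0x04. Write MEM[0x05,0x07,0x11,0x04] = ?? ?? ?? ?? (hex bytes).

MEM[0x05,0x07,0x11,0x04] = ab 3a ab a6

  after D0: wrote 2B at 0x10 = 31c0
  after D1: wrote 2B at 0x11 = 3a32
  after D2: wrote 6B at 0x04 = a6ab313a32a6
  after D3: wrote 3B at 0x0c = 91a8cc
  after D4: wrote 5B at 0x11 = ab313a32a6
query mem[0x05]=0xab, mem[0x07]=0x3a, mem[0x11]=0xab, mem[0x04]=0xa6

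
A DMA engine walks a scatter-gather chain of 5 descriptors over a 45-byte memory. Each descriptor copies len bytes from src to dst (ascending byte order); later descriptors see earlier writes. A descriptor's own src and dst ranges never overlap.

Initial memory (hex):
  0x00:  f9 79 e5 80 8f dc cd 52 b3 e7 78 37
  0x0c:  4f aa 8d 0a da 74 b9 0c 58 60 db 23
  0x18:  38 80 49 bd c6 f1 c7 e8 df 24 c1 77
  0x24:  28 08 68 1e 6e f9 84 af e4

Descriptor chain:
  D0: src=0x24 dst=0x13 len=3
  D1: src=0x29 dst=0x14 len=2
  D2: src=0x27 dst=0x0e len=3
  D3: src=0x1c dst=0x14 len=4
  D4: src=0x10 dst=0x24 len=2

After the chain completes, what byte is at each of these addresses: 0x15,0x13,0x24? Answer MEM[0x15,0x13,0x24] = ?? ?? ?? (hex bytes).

#0 dst[0x13+3] := {0x28,0x08,0x68}
#1 dst[0x14+2] := {0xf9,0x84}
#2 dst[0x0e+3] := {0x1e,0x6e,0xf9}
#3 dst[0x14+4] := {0xc6,0xf1,0xc7,0xe8}
#4 dst[0x24+2] := {0xf9,0x74}
query mem[0x15]=0xf1, mem[0x13]=0x28, mem[0x24]=0xf9

MEM[0x15,0x13,0x24] = f1 28 f9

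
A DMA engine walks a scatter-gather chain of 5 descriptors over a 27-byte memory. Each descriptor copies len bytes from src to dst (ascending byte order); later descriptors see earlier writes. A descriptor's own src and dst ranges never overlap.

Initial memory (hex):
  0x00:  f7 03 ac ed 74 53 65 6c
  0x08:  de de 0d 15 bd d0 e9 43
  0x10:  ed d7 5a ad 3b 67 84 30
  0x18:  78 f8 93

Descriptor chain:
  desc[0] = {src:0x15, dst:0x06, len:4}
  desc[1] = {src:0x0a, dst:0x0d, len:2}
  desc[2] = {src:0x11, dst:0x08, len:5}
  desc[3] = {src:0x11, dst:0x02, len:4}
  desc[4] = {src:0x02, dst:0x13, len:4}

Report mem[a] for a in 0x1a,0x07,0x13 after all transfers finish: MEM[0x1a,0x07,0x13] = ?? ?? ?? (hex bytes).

  after D0: wrote 4B at 0x06 = 67843078
  after D1: wrote 2B at 0x0d = 0d15
  after D2: wrote 5B at 0x08 = d75aad3b67
  after D3: wrote 4B at 0x02 = d75aad3b
  after D4: wrote 4B at 0x13 = d75aad3b
query mem[0x1a]=0x93, mem[0x07]=0x84, mem[0x13]=0xd7

MEM[0x1a,0x07,0x13] = 93 84 d7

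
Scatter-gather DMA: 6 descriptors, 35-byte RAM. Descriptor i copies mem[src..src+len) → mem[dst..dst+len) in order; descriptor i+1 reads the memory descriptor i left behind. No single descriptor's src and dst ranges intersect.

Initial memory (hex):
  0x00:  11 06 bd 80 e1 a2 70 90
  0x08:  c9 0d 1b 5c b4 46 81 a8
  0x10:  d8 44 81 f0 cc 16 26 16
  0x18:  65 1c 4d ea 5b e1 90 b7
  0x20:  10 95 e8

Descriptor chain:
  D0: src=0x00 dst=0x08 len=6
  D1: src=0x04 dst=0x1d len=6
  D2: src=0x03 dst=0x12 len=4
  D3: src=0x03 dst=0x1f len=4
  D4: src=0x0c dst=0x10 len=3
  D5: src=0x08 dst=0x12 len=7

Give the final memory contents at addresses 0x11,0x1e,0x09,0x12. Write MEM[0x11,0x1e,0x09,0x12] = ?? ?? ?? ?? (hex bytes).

  after D0: wrote 6B at 0x08 = 1106bd80e1a2
  after D1: wrote 6B at 0x1d = e1a270901106
  after D2: wrote 4B at 0x12 = 80e1a270
  after D3: wrote 4B at 0x1f = 80e1a270
  after D4: wrote 3B at 0x10 = e1a281
  after D5: wrote 7B at 0x12 = 1106bd80e1a281
query mem[0x11]=0xa2, mem[0x1e]=0xa2, mem[0x09]=0x06, mem[0x12]=0x11

MEM[0x11,0x1e,0x09,0x12] = a2 a2 06 11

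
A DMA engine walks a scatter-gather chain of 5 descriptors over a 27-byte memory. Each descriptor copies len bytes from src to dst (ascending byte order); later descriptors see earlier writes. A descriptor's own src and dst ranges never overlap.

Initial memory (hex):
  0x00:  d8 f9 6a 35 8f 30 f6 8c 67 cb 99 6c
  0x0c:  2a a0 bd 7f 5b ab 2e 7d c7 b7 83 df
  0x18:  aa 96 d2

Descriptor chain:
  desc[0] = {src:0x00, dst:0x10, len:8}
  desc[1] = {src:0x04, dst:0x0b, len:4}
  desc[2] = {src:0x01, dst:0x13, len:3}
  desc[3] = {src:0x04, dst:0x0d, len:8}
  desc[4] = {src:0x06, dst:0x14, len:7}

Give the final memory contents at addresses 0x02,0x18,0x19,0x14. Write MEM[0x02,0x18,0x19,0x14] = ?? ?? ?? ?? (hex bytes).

#0 dst[0x10+8] := {0xd8,0xf9,0x6a,0x35,0x8f,0x30,0xf6,0x8c}
#1 dst[0x0b+4] := {0x8f,0x30,0xf6,0x8c}
#2 dst[0x13+3] := {0xf9,0x6a,0x35}
#3 dst[0x0d+8] := {0x8f,0x30,0xf6,0x8c,0x67,0xcb,0x99,0x8f}
#4 dst[0x14+7] := {0xf6,0x8c,0x67,0xcb,0x99,0x8f,0x30}
query mem[0x02]=0x6a, mem[0x18]=0x99, mem[0x19]=0x8f, mem[0x14]=0xf6

MEM[0x02,0x18,0x19,0x14] = 6a 99 8f f6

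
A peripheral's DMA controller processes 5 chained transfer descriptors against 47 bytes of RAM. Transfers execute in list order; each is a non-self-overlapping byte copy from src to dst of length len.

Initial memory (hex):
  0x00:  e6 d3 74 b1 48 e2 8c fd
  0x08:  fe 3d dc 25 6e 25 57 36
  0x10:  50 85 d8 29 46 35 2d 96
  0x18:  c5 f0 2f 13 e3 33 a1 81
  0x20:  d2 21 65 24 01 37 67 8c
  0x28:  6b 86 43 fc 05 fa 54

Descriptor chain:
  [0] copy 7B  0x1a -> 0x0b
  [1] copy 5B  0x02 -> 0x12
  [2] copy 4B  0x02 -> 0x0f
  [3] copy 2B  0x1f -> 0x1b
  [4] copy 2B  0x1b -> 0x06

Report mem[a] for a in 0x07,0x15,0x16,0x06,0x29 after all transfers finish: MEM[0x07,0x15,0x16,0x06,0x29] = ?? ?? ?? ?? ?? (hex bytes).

MEM[0x07,0x15,0x16,0x06,0x29] = d2 e2 8c 81 86

#0 dst[0x0b+7] := {0x2f,0x13,0xe3,0x33,0xa1,0x81,0xd2}
#1 dst[0x12+5] := {0x74,0xb1,0x48,0xe2,0x8c}
#2 dst[0x0f+4] := {0x74,0xb1,0x48,0xe2}
#3 dst[0x1b+2] := {0x81,0xd2}
#4 dst[0x06+2] := {0x81,0xd2}
query mem[0x07]=0xd2, mem[0x15]=0xe2, mem[0x16]=0x8c, mem[0x06]=0x81, mem[0x29]=0x86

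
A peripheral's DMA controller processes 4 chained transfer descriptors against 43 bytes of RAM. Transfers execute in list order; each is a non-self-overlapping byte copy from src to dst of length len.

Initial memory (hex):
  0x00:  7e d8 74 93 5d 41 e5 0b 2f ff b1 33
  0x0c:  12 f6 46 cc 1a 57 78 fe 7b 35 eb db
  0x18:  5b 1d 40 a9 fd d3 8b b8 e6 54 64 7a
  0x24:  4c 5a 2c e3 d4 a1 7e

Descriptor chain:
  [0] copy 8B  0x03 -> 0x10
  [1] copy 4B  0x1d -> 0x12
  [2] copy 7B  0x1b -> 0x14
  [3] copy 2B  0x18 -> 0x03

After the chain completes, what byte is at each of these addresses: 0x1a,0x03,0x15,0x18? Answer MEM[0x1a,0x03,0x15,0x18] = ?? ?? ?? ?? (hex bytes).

MEM[0x1a,0x03,0x15,0x18] = 54 b8 fd b8

  after D0: wrote 8B at 0x10 = 935d41e50b2fffb1
  after D1: wrote 4B at 0x12 = d38bb8e6
  after D2: wrote 7B at 0x14 = a9fdd38bb8e654
  after D3: wrote 2B at 0x03 = b8e6
query mem[0x1a]=0x54, mem[0x03]=0xb8, mem[0x15]=0xfd, mem[0x18]=0xb8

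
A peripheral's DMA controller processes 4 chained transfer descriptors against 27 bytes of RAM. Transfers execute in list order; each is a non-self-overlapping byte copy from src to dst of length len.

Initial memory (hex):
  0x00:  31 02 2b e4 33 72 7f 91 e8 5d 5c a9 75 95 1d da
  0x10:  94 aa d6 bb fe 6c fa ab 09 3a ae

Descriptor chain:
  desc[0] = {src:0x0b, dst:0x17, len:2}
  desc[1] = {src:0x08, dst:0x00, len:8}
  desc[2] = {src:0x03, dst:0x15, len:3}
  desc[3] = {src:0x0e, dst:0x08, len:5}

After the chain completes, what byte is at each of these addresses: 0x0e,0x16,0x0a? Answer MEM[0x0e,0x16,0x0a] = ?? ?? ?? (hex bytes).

  after D0: wrote 2B at 0x17 = a975
  after D1: wrote 8B at 0x00 = e85d5ca975951dda
  after D2: wrote 3B at 0x15 = a97595
  after D3: wrote 5B at 0x08 = 1dda94aad6
query mem[0x0e]=0x1d, mem[0x16]=0x75, mem[0x0a]=0x94

MEM[0x0e,0x16,0x0a] = 1d 75 94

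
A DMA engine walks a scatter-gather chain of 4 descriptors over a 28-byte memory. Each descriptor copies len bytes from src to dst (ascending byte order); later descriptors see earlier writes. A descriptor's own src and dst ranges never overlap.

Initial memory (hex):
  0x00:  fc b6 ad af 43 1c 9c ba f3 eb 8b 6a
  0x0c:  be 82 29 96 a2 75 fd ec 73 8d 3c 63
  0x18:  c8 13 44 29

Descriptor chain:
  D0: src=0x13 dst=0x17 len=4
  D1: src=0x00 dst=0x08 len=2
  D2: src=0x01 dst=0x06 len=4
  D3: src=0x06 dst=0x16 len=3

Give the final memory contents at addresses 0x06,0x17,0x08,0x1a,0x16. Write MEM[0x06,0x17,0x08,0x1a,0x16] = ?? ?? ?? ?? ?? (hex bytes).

MEM[0x06,0x17,0x08,0x1a,0x16] = b6 ad af 3c b6

D0: mem[0x17..0x1a] <- [ec 73 8d 3c]
D1: mem[0x08..0x09] <- [fc b6]
D2: mem[0x06..0x09] <- [b6 ad af 43]
D3: mem[0x16..0x18] <- [b6 ad af]
query mem[0x06]=0xb6, mem[0x17]=0xad, mem[0x08]=0xaf, mem[0x1a]=0x3c, mem[0x16]=0xb6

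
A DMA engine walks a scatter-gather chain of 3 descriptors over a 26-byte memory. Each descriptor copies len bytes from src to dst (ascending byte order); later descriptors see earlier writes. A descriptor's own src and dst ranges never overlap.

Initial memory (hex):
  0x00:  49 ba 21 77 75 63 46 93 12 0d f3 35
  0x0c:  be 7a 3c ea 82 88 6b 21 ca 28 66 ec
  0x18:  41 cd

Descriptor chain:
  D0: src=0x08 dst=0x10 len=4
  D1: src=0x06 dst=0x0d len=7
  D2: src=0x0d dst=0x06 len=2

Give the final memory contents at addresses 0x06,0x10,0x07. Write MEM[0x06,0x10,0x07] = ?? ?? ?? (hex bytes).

MEM[0x06,0x10,0x07] = 46 0d 93

[0] 0x08->0x10 len=4 : 12 0d f3 35
[1] 0x06->0x0d len=7 : 46 93 12 0d f3 35 be
[2] 0x0d->0x06 len=2 : 46 93
query mem[0x06]=0x46, mem[0x10]=0x0d, mem[0x07]=0x93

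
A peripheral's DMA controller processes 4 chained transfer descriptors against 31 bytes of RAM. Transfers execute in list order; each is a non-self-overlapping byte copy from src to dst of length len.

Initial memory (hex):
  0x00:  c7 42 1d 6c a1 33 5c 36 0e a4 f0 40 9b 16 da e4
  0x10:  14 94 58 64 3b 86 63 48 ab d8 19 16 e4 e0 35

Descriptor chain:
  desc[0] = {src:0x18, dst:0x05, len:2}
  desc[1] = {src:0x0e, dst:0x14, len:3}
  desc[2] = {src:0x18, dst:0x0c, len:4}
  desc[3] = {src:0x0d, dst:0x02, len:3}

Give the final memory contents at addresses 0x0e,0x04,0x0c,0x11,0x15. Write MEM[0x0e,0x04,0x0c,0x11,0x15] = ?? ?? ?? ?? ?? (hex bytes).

MEM[0x0e,0x04,0x0c,0x11,0x15] = 19 16 ab 94 e4

  after D0: wrote 2B at 0x05 = abd8
  after D1: wrote 3B at 0x14 = dae414
  after D2: wrote 4B at 0x0c = abd81916
  after D3: wrote 3B at 0x02 = d81916
query mem[0x0e]=0x19, mem[0x04]=0x16, mem[0x0c]=0xab, mem[0x11]=0x94, mem[0x15]=0xe4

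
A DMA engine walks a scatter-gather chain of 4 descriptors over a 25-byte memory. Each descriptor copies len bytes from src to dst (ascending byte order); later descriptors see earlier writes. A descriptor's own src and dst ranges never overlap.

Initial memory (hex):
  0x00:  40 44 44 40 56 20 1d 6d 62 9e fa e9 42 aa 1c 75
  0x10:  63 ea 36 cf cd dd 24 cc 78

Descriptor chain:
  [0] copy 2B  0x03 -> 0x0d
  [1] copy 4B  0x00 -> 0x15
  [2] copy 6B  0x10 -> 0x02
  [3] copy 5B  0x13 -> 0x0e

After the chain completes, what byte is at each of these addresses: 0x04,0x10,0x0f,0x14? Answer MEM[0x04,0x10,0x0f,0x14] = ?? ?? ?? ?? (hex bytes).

MEM[0x04,0x10,0x0f,0x14] = 36 40 cd cd

  after D0: wrote 2B at 0x0d = 4056
  after D1: wrote 4B at 0x15 = 40444440
  after D2: wrote 6B at 0x02 = 63ea36cfcd40
  after D3: wrote 5B at 0x0e = cfcd404444
query mem[0x04]=0x36, mem[0x10]=0x40, mem[0x0f]=0xcd, mem[0x14]=0xcd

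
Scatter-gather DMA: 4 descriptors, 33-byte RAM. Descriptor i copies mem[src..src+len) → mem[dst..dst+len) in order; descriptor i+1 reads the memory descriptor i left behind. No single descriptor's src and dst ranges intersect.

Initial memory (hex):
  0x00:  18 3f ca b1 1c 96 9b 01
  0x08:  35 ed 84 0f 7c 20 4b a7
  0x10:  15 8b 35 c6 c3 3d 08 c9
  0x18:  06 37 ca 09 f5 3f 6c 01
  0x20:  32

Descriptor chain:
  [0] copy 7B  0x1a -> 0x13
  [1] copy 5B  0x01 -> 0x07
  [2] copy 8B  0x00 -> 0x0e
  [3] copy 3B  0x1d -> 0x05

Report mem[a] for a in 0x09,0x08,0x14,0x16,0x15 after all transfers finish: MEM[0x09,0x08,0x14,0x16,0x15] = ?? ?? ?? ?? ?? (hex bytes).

MEM[0x09,0x08,0x14,0x16,0x15] = b1 ca 9b 3f 3f

  after D0: wrote 7B at 0x13 = ca09f53f6c0132
  after D1: wrote 5B at 0x07 = 3fcab11c96
  after D2: wrote 8B at 0x0e = 183fcab11c969b3f
  after D3: wrote 3B at 0x05 = 3f6c01
query mem[0x09]=0xb1, mem[0x08]=0xca, mem[0x14]=0x9b, mem[0x16]=0x3f, mem[0x15]=0x3f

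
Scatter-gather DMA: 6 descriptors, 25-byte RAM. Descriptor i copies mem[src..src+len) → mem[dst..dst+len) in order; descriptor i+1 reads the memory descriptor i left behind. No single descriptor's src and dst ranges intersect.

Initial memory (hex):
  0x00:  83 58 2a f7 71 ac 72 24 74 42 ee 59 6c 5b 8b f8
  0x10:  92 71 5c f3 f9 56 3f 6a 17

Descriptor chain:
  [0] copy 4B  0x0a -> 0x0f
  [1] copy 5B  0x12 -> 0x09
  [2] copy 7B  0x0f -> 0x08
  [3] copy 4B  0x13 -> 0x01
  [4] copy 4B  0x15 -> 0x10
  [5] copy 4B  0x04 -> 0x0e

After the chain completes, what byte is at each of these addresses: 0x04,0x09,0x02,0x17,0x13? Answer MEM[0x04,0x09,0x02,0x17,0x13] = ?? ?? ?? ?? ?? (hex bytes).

#0 dst[0x0f+4] := {0xee,0x59,0x6c,0x5b}
#1 dst[0x09+5] := {0x5b,0xf3,0xf9,0x56,0x3f}
#2 dst[0x08+7] := {0xee,0x59,0x6c,0x5b,0xf3,0xf9,0x56}
#3 dst[0x01+4] := {0xf3,0xf9,0x56,0x3f}
#4 dst[0x10+4] := {0x56,0x3f,0x6a,0x17}
#5 dst[0x0e+4] := {0x3f,0xac,0x72,0x24}
query mem[0x04]=0x3f, mem[0x09]=0x59, mem[0x02]=0xf9, mem[0x17]=0x6a, mem[0x13]=0x17

MEM[0x04,0x09,0x02,0x17,0x13] = 3f 59 f9 6a 17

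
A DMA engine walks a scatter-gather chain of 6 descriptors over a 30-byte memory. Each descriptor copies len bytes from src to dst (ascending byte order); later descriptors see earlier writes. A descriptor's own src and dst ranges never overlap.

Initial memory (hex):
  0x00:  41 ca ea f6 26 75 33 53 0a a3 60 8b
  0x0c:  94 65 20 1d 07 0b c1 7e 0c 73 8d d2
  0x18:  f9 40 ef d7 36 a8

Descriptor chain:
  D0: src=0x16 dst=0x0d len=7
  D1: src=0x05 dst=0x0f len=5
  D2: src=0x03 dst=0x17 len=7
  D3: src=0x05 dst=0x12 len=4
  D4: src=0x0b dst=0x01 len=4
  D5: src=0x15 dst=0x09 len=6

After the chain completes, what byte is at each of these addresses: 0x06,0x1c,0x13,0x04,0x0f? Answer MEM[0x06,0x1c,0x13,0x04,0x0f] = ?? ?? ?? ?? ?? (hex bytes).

[0] 0x16->0x0d len=7 : 8d d2 f9 40 ef d7 36
[1] 0x05->0x0f len=5 : 75 33 53 0a a3
[2] 0x03->0x17 len=7 : f6 26 75 33 53 0a a3
[3] 0x05->0x12 len=4 : 75 33 53 0a
[4] 0x0b->0x01 len=4 : 8b 94 8d d2
[5] 0x15->0x09 len=6 : 0a 8d f6 26 75 33
query mem[0x06]=0x33, mem[0x1c]=0x0a, mem[0x13]=0x33, mem[0x04]=0xd2, mem[0x0f]=0x75

MEM[0x06,0x1c,0x13,0x04,0x0f] = 33 0a 33 d2 75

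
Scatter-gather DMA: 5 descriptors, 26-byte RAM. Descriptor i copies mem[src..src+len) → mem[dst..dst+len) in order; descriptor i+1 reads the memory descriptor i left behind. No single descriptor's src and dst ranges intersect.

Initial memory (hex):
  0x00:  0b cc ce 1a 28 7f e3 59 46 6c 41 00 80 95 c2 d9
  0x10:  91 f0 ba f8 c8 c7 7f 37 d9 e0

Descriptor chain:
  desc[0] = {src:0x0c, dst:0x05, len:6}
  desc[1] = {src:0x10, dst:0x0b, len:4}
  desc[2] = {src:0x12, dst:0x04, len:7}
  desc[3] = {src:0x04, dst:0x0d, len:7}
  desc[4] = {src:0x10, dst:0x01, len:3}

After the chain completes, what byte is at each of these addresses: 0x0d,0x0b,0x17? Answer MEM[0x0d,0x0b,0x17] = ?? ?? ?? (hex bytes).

[0] 0x0c->0x05 len=6 : 80 95 c2 d9 91 f0
[1] 0x10->0x0b len=4 : 91 f0 ba f8
[2] 0x12->0x04 len=7 : ba f8 c8 c7 7f 37 d9
[3] 0x04->0x0d len=7 : ba f8 c8 c7 7f 37 d9
[4] 0x10->0x01 len=3 : c7 7f 37
query mem[0x0d]=0xba, mem[0x0b]=0x91, mem[0x17]=0x37

MEM[0x0d,0x0b,0x17] = ba 91 37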